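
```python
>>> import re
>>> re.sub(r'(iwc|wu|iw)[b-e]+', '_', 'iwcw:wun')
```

Matches: at [0:3] → 'iwc'.
`sub` substitutes '_' at each match site.

'_w:wun'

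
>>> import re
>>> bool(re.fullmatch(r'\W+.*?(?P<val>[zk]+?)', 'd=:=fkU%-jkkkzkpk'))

The pattern matches one or more of a non-word character, then zero or more of any character (lazy); then one or more of one of [zk] (lazy) (captured as 'val').
For `fullmatch`, every character of the input must be accounted for by the pattern.
Here there's no way to consume every character, so the call returns None, and `bool(None)` is False.

False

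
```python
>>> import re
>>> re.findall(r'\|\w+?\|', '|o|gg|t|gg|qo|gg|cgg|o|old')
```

['|o|', '|t|', '|qo|', '|cgg|']

Walking the string: at [0:3] → '|o|'; at [5:8] → '|t|'; at [10:14] → '|qo|'; at [16:21] → '|cgg|'.
`findall` yields the raw match text (4 of them) because the pattern has no groups.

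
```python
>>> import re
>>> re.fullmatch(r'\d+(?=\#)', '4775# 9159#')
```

For `fullmatch`, every character of the input must be accounted for by the pattern.
Here there's no way to consume every character, so the call returns None.

None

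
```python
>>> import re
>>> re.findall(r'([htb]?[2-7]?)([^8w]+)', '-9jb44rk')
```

With 2 capturing groups, `findall` returns a 2-tuple per match.

[('', '-9jb44rk')]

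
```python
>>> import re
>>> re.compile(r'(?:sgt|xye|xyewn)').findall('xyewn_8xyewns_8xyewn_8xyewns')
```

['xye', 'xye', 'xye', 'xye']

Alternation isn't longest-match — the leftmost alternative that fits at this position is chosen.
Walking the string: at [0:3] → 'xye'; at [7:10] → 'xye'; at [15:18] → 'xye'; at [22:25] → 'xye'.
`findall` yields the raw match text (4 of them) because the pattern has no groups.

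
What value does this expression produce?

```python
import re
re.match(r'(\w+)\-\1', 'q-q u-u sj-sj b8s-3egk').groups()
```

('q',)

A backreference is literal: `\1` must see the identical characters the first group matched.
With `match`, the pattern is implicitly anchored at the beginning.
The match spans [0:3] → 'q-q'.
Captured: group 1 = 'q'.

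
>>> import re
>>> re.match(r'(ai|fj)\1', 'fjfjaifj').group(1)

'fj'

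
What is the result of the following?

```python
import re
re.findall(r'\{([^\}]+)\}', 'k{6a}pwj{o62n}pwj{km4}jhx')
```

['6a', 'o62n', 'km4']

Walking the string: at [1:5] match '{6a}', group 1 = '6a'; at [8:14] match '{o62n}', group 1 = 'o62n'; at [17:22] match '{km4}', group 1 = 'km4'.
With a single group, `findall` returns only what that group captured — 3 items.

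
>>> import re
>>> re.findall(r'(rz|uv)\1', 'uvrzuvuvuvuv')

After group 1 captures some text, `\1` only succeeds where that same text appears again.
Scanning left to right: at [4:8] match 'uvuv', group 1 = 'uv'; at [8:12] match 'uvuv', group 1 = 'uv'.
Because there's exactly one group, `findall` drops the full match and keeps group 1 from each hit.

['uv', 'uv']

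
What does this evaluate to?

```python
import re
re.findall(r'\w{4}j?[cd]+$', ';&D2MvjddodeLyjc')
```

The pattern matches exactly 4 of a word character; then optionally a literal 'j', then one or more of one of [cd]; then anchored at the end.
Walking the string: at [10:16] → 'deLyjc'.
With no groups in the pattern, `findall` gives back each whole match — 1 here.

['deLyjc']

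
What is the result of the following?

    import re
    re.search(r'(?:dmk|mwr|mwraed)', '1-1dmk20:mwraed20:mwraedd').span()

`re.search` scans for the first position where the pattern succeeds.
The match spans [3:6] → 'dmk'.

(3, 6)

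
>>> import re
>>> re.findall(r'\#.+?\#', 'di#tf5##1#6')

['#tf5#', '#1#']

With the lazy modifier that quantifier settles for the fewest repetitions that let the rest of the pattern succeed (the atoms after it are unaffected and can still be greedy).
With no groups in the pattern, `findall` gives back each whole match — 2 here.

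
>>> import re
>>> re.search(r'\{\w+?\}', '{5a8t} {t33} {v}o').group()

'{5a8t}'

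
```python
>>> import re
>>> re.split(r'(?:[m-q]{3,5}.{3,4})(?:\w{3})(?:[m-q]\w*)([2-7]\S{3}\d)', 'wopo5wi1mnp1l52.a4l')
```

The pattern matches 3 to 5 of a character in [m-q], then 3 to 4 of any character (non-capturing group); then exactly 3 of a word character (non-capturing group); then a character in [m-q], then zero or more of a word character (non-capturing group); then a character in [2-7], then exactly 3 of a non-whitespace character, then a digit (captured).
Matches to split on: at [1:18] → 'opo5wi1mnp1l52.a4'.
With a capturing group present, the delimiter's captured portion is kept in the result list.

['w', '52.a4', 'l']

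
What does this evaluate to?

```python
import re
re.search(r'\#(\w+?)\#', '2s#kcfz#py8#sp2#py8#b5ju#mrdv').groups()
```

`search` walks the string left to right and returns the first match it finds.
The match spans [2:8] → '#kcfz#'.
Captured: group 1 = 'kcfz'.

('kcfz',)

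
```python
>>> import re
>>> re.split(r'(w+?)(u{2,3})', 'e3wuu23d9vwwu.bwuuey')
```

['e3', 'w', 'uu', '23d9vwwu.b', 'w', 'uu', 'ey']

Pattern: one or more of a literal 'w' (lazy) (captured); then 2 to 3 of a literal 'u' (captured).
Matches to split on: at [2:5] → 'wuu'; at [15:18] → 'wuu'.
With a capturing group present, the delimiter's captured portion is kept in the result list.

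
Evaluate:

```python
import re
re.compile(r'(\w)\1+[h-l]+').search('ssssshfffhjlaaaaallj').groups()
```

('s',)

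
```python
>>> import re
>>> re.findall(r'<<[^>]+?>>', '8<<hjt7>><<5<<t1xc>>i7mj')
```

`findall` yields the raw match text (2 of them) because the pattern has no groups.

['<<hjt7>>', '<<5<<t1xc>>']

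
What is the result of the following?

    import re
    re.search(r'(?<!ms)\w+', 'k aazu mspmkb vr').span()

(0, 1)

The negative lookaround is zero-width — it rules out positions where the adjacent text would match, without consuming anything.
`re.search` tries every starting position until one works.
The match spans [0:1] → 'k'.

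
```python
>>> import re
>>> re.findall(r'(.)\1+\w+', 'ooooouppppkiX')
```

`\1` is not a pattern — it's the concrete string captured by group 1, re-applied verbatim.
Scanning left to right: at [0:13] match 'ooooouppppkiX', group 1 = 'o'.
One capturing group, so `findall` returns just the captured substring from the one match — 1 in all.

['o']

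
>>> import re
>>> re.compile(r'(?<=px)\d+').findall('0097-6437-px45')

Because the assertion is zero-width, the text it checks is not consumed and won't appear in the result.
Matches: at [12:14] → '45'.
No capturing groups, so `findall` returns the 1 full match string.

['45']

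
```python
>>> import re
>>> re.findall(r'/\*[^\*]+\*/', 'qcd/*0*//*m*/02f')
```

Walking the string: at [3:8] → '/*0*/'; at [8:13] → '/*m*/'.
With no groups in the pattern, `findall` gives back each whole match — 2 here.

['/*0*/', '/*m*/']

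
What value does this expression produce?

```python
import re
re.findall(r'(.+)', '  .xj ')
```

The pattern matches one or more of any character (captured).
With a single group, `findall` returns only what that group captured — 1 item.

['  .xj ']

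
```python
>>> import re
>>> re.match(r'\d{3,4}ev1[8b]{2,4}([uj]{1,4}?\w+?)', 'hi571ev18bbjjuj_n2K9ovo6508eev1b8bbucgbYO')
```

None

`re.match` won't scan ahead — the pattern has to work from the very first character.
Here position 0 doesn't satisfy it, so the call returns None.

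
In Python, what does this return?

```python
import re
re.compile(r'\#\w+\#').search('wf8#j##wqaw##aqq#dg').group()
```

'#j#'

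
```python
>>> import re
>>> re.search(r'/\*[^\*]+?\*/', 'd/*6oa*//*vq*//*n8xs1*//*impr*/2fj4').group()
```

The match spans [1:8] → '/*6oa*/'.

'/*6oa*/'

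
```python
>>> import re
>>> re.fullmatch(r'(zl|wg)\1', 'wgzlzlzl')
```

`re.fullmatch` is like wrapping the pattern in `^…$` (in single-line mode).
Here the pattern can't cover the whole string, so the call returns None.

None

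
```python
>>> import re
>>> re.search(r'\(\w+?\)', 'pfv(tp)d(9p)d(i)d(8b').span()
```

The match spans [3:7] → '(tp)'.

(3, 7)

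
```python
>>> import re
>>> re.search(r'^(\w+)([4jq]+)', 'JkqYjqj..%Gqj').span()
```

The pattern matches anchored at the start of the string; then one or more of a word character (captured); then one or more of one of [4jq] (captured).
The match spans [0:7] → 'JkqYjqj'.

(0, 7)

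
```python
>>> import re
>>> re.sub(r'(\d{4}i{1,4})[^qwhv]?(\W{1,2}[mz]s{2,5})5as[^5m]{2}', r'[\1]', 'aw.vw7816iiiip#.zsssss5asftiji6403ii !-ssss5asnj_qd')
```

The pattern matches exactly 4 of a digit, then 1 to 4 of a literal 'i' (captured); then optionally any character except [qwhv]; then 1 to 2 of a non-word character, then one of [mz], then 2 to 5 of the literal 's' (captured); then the literal '5as', then exactly 2 of any character except [5m].
Matches: at [5:27] → '7816iiiip#.zsssss5asft'.
Each match is replaced using the text its own group 1 captured.

'aw.vw[7816iiii]iji6403ii !-ssss5asnj_qd'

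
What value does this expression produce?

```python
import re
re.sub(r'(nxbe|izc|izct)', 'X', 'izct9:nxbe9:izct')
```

Branches in `(...|...)` are attempted left-to-right; the first branch that allows the whole pattern to succeed is taken.
Matches: at [0:3] → 'izc'; at [6:10] → 'nxbe'; at [12:15] → 'izc'.
Each match is replaced by 'X'.

'Xt9:X9:Xt'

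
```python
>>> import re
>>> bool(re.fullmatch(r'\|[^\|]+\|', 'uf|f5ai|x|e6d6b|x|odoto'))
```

False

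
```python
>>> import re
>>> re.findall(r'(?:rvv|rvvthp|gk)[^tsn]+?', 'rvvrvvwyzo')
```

With no groups in the pattern, `findall` gives back each whole match — 1 here.

['rvvr']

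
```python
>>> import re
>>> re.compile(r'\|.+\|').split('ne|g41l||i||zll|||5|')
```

['ne', '']

Each match becomes a cut point; 2 segments remain.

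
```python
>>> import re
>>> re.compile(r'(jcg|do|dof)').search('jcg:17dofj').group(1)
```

'jcg'

`search` walks the string left to right and returns the first match it finds.
The match spans [0:3] → 'jcg'.
Captured: group 1 = 'jcg'.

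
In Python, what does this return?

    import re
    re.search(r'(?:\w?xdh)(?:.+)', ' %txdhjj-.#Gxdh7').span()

Pattern: optionally a word character, then the literal 'xdh' (non-capturing group); then one or more of any character (non-capturing group).
`re.search` tries every starting position until one works.
The match spans [2:16] → 'txdhjj-.#Gxdh7'.

(2, 16)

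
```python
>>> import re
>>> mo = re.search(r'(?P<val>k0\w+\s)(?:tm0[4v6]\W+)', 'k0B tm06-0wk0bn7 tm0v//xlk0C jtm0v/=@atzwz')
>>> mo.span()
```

This matches the literal 'k0', then one or more of a word character, then whitespace (captured as 'val'); then the literal 'tm0', then one of [4v6], then one or more of a non-word character (non-capturing group).
Unlike `match`, `search` isn't anchored — it looks for the pattern anywhere in the string.
The match spans [0:9] → 'k0B tm06-'.
Captured: group 1 = 'k0B '.

(0, 9)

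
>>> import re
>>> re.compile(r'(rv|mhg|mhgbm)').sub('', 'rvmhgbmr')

The regex engine tests alternatives in the order written; an earlier branch that matches wins even if a later one would match more.
`sub` substitutes '' at each match site.

'bmr'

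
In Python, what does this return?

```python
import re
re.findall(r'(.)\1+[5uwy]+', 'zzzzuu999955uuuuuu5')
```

A backreference is literal: `\1` must see the identical characters the first group matched.
Scanning left to right: at [0:6] match 'zzzzuu', group 1 = 'z'; at [6:19] match '999955uuuuuu5', group 1 = '9'.
Because there's exactly one group, `findall` drops the full match and keeps group 1 from each hit.

['z', '9']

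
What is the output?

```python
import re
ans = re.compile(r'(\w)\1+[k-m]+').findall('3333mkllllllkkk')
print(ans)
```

['3']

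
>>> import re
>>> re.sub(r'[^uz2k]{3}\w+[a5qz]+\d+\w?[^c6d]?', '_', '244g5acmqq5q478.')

'2_'

The pattern matches exactly 3 of any character except [uz2k], then one or more of a word character, then one or more of one of [a5qz]; then one or more of a digit, then optionally a word character, then optionally any character except [c6d].
Matches: at [1:16] → '44g5acmqq5q478.'.
Every occurrence is swapped for '_'.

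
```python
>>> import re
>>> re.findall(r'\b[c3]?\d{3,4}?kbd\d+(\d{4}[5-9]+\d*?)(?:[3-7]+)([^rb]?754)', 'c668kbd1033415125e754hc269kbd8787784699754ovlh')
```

[('3341512', 'e754')]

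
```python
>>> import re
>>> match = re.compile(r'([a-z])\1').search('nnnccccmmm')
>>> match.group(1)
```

The match spans [0:2] → 'nn'.
Captured: group 1 = 'n'.

'n'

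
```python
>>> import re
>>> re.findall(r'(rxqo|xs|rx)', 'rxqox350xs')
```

Alternation tries branches left to right and keeps the first one that lets the overall match succeed at that position.
One capturing group, so `findall` returns just the captured substring from each match — 2 in all.

['rxqo', 'xs']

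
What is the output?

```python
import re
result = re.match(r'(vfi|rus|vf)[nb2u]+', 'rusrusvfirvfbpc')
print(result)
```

None

With `match`, the pattern is implicitly anchored at the beginning.
Here position 0 doesn't satisfy it, so the call returns None.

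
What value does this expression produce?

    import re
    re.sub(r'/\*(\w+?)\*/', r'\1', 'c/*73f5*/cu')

'c73f5cu'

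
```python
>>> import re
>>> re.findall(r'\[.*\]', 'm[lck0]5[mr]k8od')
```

`findall` yields the raw match text (1 of them) because the pattern has no groups.

['[lck0]5[mr]']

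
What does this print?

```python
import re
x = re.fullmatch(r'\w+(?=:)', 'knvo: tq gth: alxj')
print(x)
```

`fullmatch` succeeds only if the pattern covers the string from start to end.
Here the pattern can't cover the whole string, so the call returns None.

None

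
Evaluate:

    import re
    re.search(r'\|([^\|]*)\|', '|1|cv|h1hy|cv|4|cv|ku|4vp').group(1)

The match spans [0:3] → '|1|'.
Captured: group 1 = '1'.

'1'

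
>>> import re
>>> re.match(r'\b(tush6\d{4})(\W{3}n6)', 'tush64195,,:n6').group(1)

'tush64195'

The match spans [0:14] → 'tush64195,,:n6'.
Captured: group 1 = 'tush64195', group 2 = ',,:n6'.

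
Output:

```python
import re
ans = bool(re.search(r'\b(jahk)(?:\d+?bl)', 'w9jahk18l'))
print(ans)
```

False

Pattern: a word boundary (`\b`, zero-width); then the literal 'ja', then the literal 'hk' (captured); then one or more of a digit (lazy), then the literal 'bl' (non-capturing group).
Here the pattern never matches, so the call returns None, and `bool(None)` is False.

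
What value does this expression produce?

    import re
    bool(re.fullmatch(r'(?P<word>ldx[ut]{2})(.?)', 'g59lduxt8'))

False

`re.fullmatch` requires the pattern to consume the entire string.
Here there's no way to consume every character, so the call returns None, and `bool(None)` is False.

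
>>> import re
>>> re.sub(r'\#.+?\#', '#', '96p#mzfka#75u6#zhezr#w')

'96p#75u6#w'

Matches: at [3:10] → '#mzfka#'; at [14:21] → '#zhezr#'.
Each match is replaced by '#'.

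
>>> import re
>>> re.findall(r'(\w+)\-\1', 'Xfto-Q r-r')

['r']

After group 1 captures some text, `\1` only succeeds where that same text appears again.
Walking the string: at [7:10] match 'r-r', group 1 = 'r'.
One capturing group, so `findall` returns just the captured substring from the one match — 1 in all.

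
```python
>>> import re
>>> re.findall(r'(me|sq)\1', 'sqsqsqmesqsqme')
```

The backreference `\1` re-matches whatever the first group consumed, character for character.
Walking the string: at [0:4] match 'sqsq', group 1 = 'sq'; at [8:12] match 'sqsq', group 1 = 'sq'.
With a single group, `findall` returns only what that group captured — 2 items.

['sq', 'sq']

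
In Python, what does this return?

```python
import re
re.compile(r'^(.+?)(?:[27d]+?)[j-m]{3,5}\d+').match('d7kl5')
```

None

The pattern matches anchored at the start of the string; then one or more of any character (lazy) (captured); then one or more of one of [27d] (lazy) (non-capturing group); then 3 to 5 of a character in [j-m], then one or more of a digit.
`re.match` won't scan ahead — the pattern has to work from the very first character.
Here the string doesn't start with a match, so the call returns None.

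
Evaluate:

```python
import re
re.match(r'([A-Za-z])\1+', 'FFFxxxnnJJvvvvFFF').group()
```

`\1` is not a pattern — it's the concrete string captured by group 1, re-applied verbatim.
`match` is anchored at position 0; if the pattern doesn't fit there, it returns None.
The match spans [0:3] → 'FFF'.
Captured: group 1 = 'F'.

'FFF'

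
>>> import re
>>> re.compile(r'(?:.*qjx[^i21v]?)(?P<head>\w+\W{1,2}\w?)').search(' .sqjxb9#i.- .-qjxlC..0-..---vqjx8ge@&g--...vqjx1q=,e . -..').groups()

('1q=,e',)

This matches zero or more of any character, then the literal 'qjx', then optionally any character except [i21v] (non-capturing group); then one or more of a word character, then 1 to 2 of a non-word character, then optionally a word character (captured as 'head').
`re.search` scans for the first position where the pattern succeeds.
The match spans [0:53] → ' .sqjxb9#i.- .-qjxlC..0-..---vqjx8ge@&g--...vqjx1q=,e'.
Captured: group 1 = '1q=,e'.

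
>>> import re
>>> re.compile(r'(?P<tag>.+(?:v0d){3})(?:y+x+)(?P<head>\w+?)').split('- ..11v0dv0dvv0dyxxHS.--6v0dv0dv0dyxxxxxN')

This matches one or more of any character, then the literal 'v0d' repeated 3 times (captured as 'tag'); then one or more of a literal 'y', then one or more of the literal 'x' (non-capturing group); then one or more of a word character (lazy) (captured as 'head').
The group in the pattern means `split` returns the separators' captures alongside the pieces.

['', '- ..11v0dv0dvv0dyxxHS.--6v0dv0dv0d', 'N', '']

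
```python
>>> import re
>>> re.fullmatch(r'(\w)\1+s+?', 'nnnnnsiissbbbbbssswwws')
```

None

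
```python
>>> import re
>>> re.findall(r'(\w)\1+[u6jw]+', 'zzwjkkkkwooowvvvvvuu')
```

['z', 'k', 'o', 'v']

A backreference is literal: `\1` must see the identical characters the first group matched.
With a single group, `findall` returns only what that group captured — 4 items.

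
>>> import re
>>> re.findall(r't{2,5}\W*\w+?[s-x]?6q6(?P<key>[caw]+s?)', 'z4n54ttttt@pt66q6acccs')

['acccs']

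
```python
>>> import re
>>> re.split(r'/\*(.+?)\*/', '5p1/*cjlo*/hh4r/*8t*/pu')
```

Lazy quantifiers expand one character at a time until the remainder of the pattern can match.
Matches to split on: at [3:11] → '/*cjlo*/'; at [15:21] → '/*8t*/'.
The group in the pattern means `split` returns the separators' captures alongside the pieces.

['5p1', 'cjlo', 'hh4r', '8t', 'pu']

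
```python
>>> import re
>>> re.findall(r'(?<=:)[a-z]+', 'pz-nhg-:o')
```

The `(?=…)`/`(?<=…)` assertion just peeks at neighbouring text; it doesn't advance the match position.
Since nothing is captured, `findall` lists the 1 matched substring directly.

['o']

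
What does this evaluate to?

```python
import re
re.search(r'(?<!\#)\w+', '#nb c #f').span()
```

The negative lookaround is zero-width — it rules out positions where the adjacent text would match, without consuming anything.
The match spans [2:3] → 'b'.

(2, 3)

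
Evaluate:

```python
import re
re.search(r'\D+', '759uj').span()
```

(3, 5)

This matches one or more of a non-digit.
Unlike `match`, `search` isn't anchored — it looks for the pattern anywhere in the string.
The match spans [3:5] → 'uj'.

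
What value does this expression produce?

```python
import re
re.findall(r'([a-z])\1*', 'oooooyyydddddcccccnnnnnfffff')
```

['o', 'y', 'd', 'c', 'n', 'f']

`\1` is not a pattern — it's the concrete string captured by group 1, re-applied verbatim.
Because there's exactly one group, `findall` drops the full match and keeps group 1 from each hit.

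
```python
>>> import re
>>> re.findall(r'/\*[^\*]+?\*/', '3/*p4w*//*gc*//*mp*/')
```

Matches: at [1:8] → '/*p4w*/'; at [8:14] → '/*gc*/'; at [14:20] → '/*mp*/'.
`findall` yields the raw match text (3 of them) because the pattern has no groups.

['/*p4w*/', '/*gc*/', '/*mp*/']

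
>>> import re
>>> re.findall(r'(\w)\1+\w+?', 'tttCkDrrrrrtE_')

`\1` has to match the exact text group 1 already captured.
One capturing group, so `findall` returns just the captured substring from each match — 2 in all.

['t', 'r']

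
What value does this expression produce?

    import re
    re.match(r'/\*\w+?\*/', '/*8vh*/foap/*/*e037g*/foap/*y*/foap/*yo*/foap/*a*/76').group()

`re.match` won't scan ahead — the pattern has to work from the very first character.
The match spans [0:7] → '/*8vh*/'.

'/*8vh*/'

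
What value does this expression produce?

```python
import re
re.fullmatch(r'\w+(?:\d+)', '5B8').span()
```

(0, 3)

Pattern: one or more of a word character; then one or more of a digit (non-capturing group).
`re.fullmatch` is like wrapping the pattern in `^…$` (in single-line mode).
The match spans [0:3] → '5B8'.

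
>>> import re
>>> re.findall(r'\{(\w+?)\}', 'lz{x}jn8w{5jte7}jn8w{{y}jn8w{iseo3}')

Walking the string: at [2:5] match '{x}', group 1 = 'x'; at [9:16] match '{5jte7}', group 1 = '5jte7'; at [21:24] match '{y}', group 1 = 'y'; at [28:35] match '{iseo3}', group 1 = 'iseo3'.
Because there's exactly one group, `findall` drops the full match and keeps group 1 from each hit.

['x', '5jte7', 'y', 'iseo3']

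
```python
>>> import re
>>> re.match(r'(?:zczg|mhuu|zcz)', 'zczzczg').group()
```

`re.match` only tries the pattern at the start of the string.
The match spans [0:3] → 'zcz'.

'zcz'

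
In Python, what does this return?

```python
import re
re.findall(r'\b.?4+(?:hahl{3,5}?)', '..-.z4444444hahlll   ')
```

The pattern matches a word boundary (`\b`, zero-width); then optionally any character, then one or more of the literal '4'; then the literal 'hah', then 3 to 5 of the literal 'l' (lazy) (non-capturing group).
Walking the string: at [4:18] → 'z4444444hahlll'.
With no groups in the pattern, `findall` gives back each whole match — 1 here.

['z4444444hahlll']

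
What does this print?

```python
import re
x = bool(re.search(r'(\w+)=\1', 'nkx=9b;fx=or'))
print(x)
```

False

`\1` is not a pattern — it's the concrete string captured by group 1, re-applied verbatim.
Here no position works, so the call returns None, and `bool(None)` is False.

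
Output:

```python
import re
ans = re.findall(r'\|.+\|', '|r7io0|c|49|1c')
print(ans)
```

No capturing groups, so `findall` returns the 1 full match string.

['|r7io0|c|49|']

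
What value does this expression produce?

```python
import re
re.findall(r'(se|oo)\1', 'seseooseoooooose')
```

After group 1 captures some text, `\1` only succeeds where that same text appears again.
Matches: at [0:4] match 'sese', group 1 = 'se'; at [8:12] match 'oooo', group 1 = 'oo'.
`findall` collects group 1 from each match (2 total).

['se', 'oo']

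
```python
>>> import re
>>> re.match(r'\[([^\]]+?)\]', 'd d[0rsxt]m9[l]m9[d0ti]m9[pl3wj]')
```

`re.match` won't scan ahead — the pattern has to work from the very first character.
Here position 0 doesn't satisfy it, so the call returns None.

None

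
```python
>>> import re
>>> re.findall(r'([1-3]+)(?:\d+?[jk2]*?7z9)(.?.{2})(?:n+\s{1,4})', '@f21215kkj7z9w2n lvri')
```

[('2121', 'w2')]

Pattern: one or more of a character in [1-3] (captured); then one or more of a digit (lazy), then zero or more of one of [jk2] (lazy), then the literal '7z9' (non-capturing group); then optionally any character, then exactly 2 of any character (captured); then one or more of the literal 'n', then 1 to 4 of whitespace (non-capturing group).
Matches: at [2:17] match '21215kkj7z9w2n ', groups = ('2121', 'w2').
`findall` packs the 2 group values into a tuple for every match.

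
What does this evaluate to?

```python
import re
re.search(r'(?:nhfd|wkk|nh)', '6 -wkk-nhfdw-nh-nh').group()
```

'wkk'

Unlike `match`, `search` isn't anchored — it looks for the pattern anywhere in the string.
The match spans [3:6] → 'wkk'.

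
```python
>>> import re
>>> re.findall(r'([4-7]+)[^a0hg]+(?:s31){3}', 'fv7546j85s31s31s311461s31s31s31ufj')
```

['7546']

This matches one or more of a character in [4-7] (captured); then one or more of any character except [a0hg], then the literal 's31' repeated 3 times.
Matches: at [2:31] match '7546j85s31s31s311461s31s31s31', group 1 = '7546'.
With a single group, `findall` returns only what that group captured — 1 item.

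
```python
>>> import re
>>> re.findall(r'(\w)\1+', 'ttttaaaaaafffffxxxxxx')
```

`\1` has to match the exact text group 1 already captured.
Matches: at [0:4] match 'tttt', group 1 = 't'; at [4:10] match 'aaaaaa', group 1 = 'a'; at [10:15] match 'fffff', group 1 = 'f'; at [15:21] match 'xxxxxx', group 1 = 'x'.
One capturing group, so `findall` returns just the captured substring from each match — 4 in all.

['t', 'a', 'f', 'x']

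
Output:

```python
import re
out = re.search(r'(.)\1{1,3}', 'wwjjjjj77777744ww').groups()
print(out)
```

('w',)

`\1` is not a pattern — it's the concrete string captured by group 1, re-applied verbatim.
Unlike `match`, `search` isn't anchored — it looks for the pattern anywhere in the string.
The match spans [0:2] → 'ww'.
Captured: group 1 = 'w'.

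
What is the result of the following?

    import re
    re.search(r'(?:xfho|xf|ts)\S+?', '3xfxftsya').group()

'xfx'

`re.search` scans for the first position where the pattern succeeds.
The match spans [1:4] → 'xfx'.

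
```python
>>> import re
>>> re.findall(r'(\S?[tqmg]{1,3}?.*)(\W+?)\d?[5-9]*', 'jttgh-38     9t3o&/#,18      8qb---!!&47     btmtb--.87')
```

`findall` packs the 2 group values into a tuple for every match.

[('jttgh-38     9t3o&/#,18      8qb---!!&47     btmtb--', '.')]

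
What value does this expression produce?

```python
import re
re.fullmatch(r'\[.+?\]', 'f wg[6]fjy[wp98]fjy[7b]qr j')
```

None

For `fullmatch`, every character of the input must be accounted for by the pattern.
Here there's no way to consume every character, so the call returns None.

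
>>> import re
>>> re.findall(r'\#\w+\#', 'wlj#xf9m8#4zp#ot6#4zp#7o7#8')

['#xf9m8#', '#ot6#', '#7o7#']

No capturing groups, so `findall` returns the 3 full match strings.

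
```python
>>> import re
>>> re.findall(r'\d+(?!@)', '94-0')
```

['94', '0']

The negative lookaround is zero-width — it rules out positions where the adjacent text would match, without consuming anything.
Matches: at [0:2] → '94'; at [3:4] → '0'.
With no groups in the pattern, `findall` gives back each whole match — 2 here.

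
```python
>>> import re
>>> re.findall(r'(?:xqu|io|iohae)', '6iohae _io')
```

['io', 'io']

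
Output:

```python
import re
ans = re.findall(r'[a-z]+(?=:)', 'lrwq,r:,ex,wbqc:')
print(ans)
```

The positive lookaround only admits positions where the adjacent text matches; those characters stay outside the span.
Scanning left to right: at [5:6] → 'r'; at [11:15] → 'wbqc'.
Since nothing is captured, `findall` lists the 2 matched substrings directly.

['r', 'wbqc']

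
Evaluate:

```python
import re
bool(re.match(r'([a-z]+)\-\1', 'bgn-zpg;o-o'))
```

False

The backreference `\1` re-matches whatever the first group consumed, character for character.
`re.match` only tries the pattern at the start of the string.
Here the pattern fails at index 0, so the call returns None, and `bool(None)` is False.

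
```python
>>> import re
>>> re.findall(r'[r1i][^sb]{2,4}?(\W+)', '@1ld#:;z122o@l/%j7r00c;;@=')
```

Because there's exactly one group, `findall` drops the full match and keeps group 1 from each hit.

['#:;', '@', ';;@=']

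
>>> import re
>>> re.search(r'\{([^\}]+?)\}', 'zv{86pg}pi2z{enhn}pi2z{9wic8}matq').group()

'{86pg}'

`search` walks the string left to right and returns the first match it finds.
The match spans [2:8] → '{86pg}'.
Captured: group 1 = '86pg'.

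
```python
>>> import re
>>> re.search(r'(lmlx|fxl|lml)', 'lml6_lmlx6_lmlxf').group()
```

'lml'

`re.search` scans for the first position where the pattern succeeds.
The match spans [0:3] → 'lml'.
Captured: group 1 = 'lml'.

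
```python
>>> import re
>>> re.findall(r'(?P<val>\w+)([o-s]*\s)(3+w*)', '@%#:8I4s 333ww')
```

[('8I4s', ' ', '333ww')]

This matches one or more of a word character (captured as 'val'); then zero or more of a character in [o-s], then whitespace (captured); then one or more of the literal '3', then zero or more of the literal 'w' (captured).
`findall` packs the 3 group values into a tuple for every match.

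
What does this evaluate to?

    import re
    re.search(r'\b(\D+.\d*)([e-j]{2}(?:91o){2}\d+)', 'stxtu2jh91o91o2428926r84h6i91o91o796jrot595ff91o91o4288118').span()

(0, 21)

Pattern: a word boundary (`\b`, zero-width); then one or more of a non-digit, then any character, then zero or more of a digit (captured); then exactly 2 of a character in [e-j], then the literal '91o' repeated 2 times, then one or more of a digit (captured).
Unlike `match`, `search` isn't anchored — it looks for the pattern anywhere in the string.
The match spans [0:21] → 'stxtu2jh91o91o2428926'.
Captured: group 1 = 'stxtu2', group 2 = 'jh91o91o2428926'.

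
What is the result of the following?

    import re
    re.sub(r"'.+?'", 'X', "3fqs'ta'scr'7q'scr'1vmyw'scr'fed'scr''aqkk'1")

Matches: at [4:8] → "'ta'"; at [11:15] → "'7q'"; at [18:25] → "'1vmyw'"; at [28:33] → "'fed'"; at [36:43] → "''aqkk'".
Each match is replaced by 'X'.

'3fqsXscrXscrXscrXscrX1'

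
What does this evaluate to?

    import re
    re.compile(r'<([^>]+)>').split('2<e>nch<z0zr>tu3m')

['2', 'e', 'nch', 'z0zr', 'tu3m']

Because the pattern has a capturing group, `split` also inserts each captured text between the pieces.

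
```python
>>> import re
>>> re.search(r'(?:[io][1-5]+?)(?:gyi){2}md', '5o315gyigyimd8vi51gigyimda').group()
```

'o315gyigyimd'

This matches one of [io], then one or more of a character in [1-5] (lazy) (non-capturing group); then the literal 'gyi' repeated 2 times, then the literal 'md'.
`re.search` tries every starting position until one works.
The match spans [1:13] → 'o315gyigyimd'.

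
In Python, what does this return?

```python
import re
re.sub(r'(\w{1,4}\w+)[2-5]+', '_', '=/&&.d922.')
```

Pattern: 1 to 4 of a word character, then one or more of a word character (captured); then one or more of a character in [2-5].
Matches: at [5:9] → 'd922'.
Each match is replaced by '_'.

'=/&&._.'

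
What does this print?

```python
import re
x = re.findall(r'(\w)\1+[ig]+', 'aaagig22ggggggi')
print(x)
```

['a', '2']

`\1` has to match the exact text group 1 already captured.
Scanning left to right: at [0:6] match 'aaagig', group 1 = 'a'; at [6:15] match '22ggggggi', group 1 = '2'.
With a single group, `findall` returns only what that group captured — 2 items.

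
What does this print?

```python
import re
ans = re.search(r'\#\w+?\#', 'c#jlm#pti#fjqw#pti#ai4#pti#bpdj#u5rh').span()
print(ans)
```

The match spans [1:6] → '#jlm#'.

(1, 6)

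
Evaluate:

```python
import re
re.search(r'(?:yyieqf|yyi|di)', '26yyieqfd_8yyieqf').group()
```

'yyieqf'

The regex engine tests alternatives in the order written; an earlier branch that matches wins even if a later one would match more.
`re.search` scans for the first position where the pattern succeeds.
The match spans [2:8] → 'yyieqf'.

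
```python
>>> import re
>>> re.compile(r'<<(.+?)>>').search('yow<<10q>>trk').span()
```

(3, 10)

The match spans [3:10] → '<<10q>>'.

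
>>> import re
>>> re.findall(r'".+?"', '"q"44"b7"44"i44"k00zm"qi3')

['"q"', '"b7"', '"i44"']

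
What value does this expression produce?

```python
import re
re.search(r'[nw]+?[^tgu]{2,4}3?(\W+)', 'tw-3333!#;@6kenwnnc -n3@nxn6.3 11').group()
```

'w-3333!#;@'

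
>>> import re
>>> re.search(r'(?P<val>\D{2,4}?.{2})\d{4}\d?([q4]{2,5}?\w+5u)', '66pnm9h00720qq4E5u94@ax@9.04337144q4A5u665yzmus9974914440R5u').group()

'pnm9h00720qq4E5u'

This matches 2 to 4 of a non-digit (lazy), then exactly 2 of any character (captured as 'val'); then exactly 4 of a digit, then optionally a digit; then 2 to 5 of one of [q4] (lazy), then one or more of a word character, then the literal '5u' (captured).
`search` walks the string left to right and returns the first match it finds.
The match spans [2:18] → 'pnm9h00720qq4E5u'.
Captured: group 1 = 'pnm9h', group 2 = 'qq4E5u'.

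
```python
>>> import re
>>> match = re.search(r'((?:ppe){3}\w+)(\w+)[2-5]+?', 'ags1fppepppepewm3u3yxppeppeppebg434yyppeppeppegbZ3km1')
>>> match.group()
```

This matches the literal 'ppe' repeated 3 times, then one or more of a word character (captured); then one or more of a word character (captured); then one or more of a character in [2-5] (lazy).
`re.search` tries every starting position until one works.
The match spans [21:50] → 'ppeppeppebg434yyppeppeppegbZ3'.
Captured: group 1 = 'ppeppeppebg434yyppeppeppegb', group 2 = 'Z'.

'ppeppeppebg434yyppeppeppegbZ3'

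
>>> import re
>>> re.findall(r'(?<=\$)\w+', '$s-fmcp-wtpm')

['s']

The `(?=…)`/`(?<=…)` assertion just peeks at neighbouring text; it doesn't advance the match position.
Since nothing is captured, `findall` lists the 1 matched substring directly.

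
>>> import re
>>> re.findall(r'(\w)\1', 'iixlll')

['i', 'l']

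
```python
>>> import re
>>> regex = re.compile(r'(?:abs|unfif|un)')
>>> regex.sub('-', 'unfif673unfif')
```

Alternation isn't longest-match — the leftmost alternative that fits at this position is chosen.
Matches: at [0:5] → 'unfif'; at [8:13] → 'unfif'.
Every occurrence is swapped for '-'.

'-673-'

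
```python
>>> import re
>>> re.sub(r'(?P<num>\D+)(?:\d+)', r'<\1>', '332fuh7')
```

'332<fuh>'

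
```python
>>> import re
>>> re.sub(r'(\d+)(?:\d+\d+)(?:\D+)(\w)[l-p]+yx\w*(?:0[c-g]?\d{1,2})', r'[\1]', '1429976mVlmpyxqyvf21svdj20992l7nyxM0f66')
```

'[14299]'

This matches one or more of a digit (captured); then one or more of a digit, then one or more of a digit (non-capturing group); then one or more of a non-digit (non-capturing group); then a word character (captured); then one or more of a character in [l-p], then the literal 'yx', then zero or more of a word character; then a literal '0', then optionally a character in [c-g], then 1 to 2 of a digit (non-capturing group).
Matches: at [0:39] → '1429976mVlmpyxqyvf21svdj20992l7nyxM0f66'.
`\1` in the replacement pulls in group 1's text for each match.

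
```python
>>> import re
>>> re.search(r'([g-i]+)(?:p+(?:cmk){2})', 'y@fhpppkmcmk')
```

None

Pattern: one or more of a character in [g-i] (captured); then one or more of a literal 'p', then the literal 'cmk' repeated 2 times (non-capturing group).
Here no position works, so the call returns None.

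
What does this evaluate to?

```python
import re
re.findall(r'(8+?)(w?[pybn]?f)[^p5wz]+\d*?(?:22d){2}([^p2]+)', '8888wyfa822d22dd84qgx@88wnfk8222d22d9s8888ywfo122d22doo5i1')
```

[('8888', 'wyf', 'd84qgx@88wnfk8')]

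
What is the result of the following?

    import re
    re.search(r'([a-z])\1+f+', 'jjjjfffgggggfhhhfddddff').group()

`\1` has to match the exact text group 1 already captured.
`re.search` tries every starting position until one works.
The match spans [0:7] → 'jjjjfff'.
Captured: group 1 = 'j'.

'jjjjfff'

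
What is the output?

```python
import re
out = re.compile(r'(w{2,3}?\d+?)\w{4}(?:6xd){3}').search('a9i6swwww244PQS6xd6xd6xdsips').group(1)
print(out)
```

www24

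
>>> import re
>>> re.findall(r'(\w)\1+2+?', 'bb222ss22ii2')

['b', 's', 'i']

`\1` is not a pattern — it's the concrete string captured by group 1, re-applied verbatim.
`findall` collects group 1 from each match (3 total).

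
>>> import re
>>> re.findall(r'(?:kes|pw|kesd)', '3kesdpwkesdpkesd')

['kes', 'pw', 'kes', 'kes']

Branches in `(...|...)` are attempted left-to-right; the first branch that allows the whole pattern to succeed is taken.
Since nothing is captured, `findall` lists the 4 matched substrings directly.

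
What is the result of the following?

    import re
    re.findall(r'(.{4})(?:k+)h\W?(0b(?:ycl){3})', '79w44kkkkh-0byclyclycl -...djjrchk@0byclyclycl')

[('9w44', '0byclyclycl')]

Pattern: exactly 4 of any character (captured); then one or more of a literal 'k' (non-capturing group); then the literal 'h', then optionally a non-word character; then the literal '0b', then the literal 'ycl' repeated 3 times (captured).
`findall` packs the 2 group values into a tuple for every match.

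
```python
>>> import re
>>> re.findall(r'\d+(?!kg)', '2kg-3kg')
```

[]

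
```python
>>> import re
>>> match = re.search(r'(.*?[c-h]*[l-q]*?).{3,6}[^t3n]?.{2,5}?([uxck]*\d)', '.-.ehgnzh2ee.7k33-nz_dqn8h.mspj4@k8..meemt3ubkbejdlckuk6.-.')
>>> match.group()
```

'.-.ehgnzh2'

This matches zero or more of any character (lazy), then zero or more of a character in [c-h], then zero or more of a character in [l-q] (lazy) (captured); then 3 to 6 of any character, then optionally any character except [t3n], then 2 to 5 of any character (lazy); then zero or more of one of [uxck], then a digit (captured).
The `?` after the quantifier makes it lazy — it takes as little as possible before letting the rest of the pattern try.
`re.search` scans for the first position where the pattern succeeds.
The match spans [0:10] → '.-.ehgnzh2'.
Captured: group 1 = '', group 2 = '2'.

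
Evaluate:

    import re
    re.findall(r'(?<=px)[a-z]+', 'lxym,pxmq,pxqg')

['mq', 'qg']

The positive lookaround only admits positions where the adjacent text matches; those characters stay outside the span.
Matches: at [7:9] → 'mq'; at [12:14] → 'qg'.
`findall` yields the raw match text (2 of them) because the pattern has no groups.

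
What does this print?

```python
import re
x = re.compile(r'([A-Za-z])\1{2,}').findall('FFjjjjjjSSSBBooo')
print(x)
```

A backreference is literal: `\1` must see the identical characters the first group matched.
Walking the string: at [2:8] match 'jjjjjj', group 1 = 'j'; at [8:11] match 'SSS', group 1 = 'S'; at [13:16] match 'ooo', group 1 = 'o'.
One capturing group, so `findall` returns just the captured substring from each match — 3 in all.

['j', 'S', 'o']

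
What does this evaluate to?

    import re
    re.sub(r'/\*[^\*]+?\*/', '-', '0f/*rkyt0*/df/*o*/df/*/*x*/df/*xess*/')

Each match is replaced by '-'.

'0f-df-df/*-df-'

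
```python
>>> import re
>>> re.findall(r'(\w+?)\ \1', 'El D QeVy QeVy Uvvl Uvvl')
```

['QeVy', 'Uvvl']

`\1` is not a pattern — it's the concrete string captured by group 1, re-applied verbatim.
With a single group, `findall` returns only what that group captured — 2 items.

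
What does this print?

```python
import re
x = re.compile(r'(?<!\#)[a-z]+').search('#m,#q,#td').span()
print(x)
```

Because the assertion is negative and zero-width, positions next to the forbidden text are skipped.
`re.search` scans for the first position where the pattern succeeds.
The match spans [8:9] → 'd'.

(8, 9)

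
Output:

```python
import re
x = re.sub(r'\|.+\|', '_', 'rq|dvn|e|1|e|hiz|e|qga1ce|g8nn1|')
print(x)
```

Matches: at [2:32] → '|dvn|e|1|e|hiz|e|qga1ce|g8nn1|'.
Each match is replaced by '_'.

rq_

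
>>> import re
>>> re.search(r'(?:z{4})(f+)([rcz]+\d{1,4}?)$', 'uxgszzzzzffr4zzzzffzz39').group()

'zzzzffzz39'

The pattern matches exactly 4 of a literal 'z' (non-capturing group); then one or more of a literal 'f' (captured); then one or more of one of [rcz], then 1 to 4 of a digit (lazy) (captured); then anchored at the end.
`re.search` tries every starting position until one works.
The match spans [13:23] → 'zzzzffzz39'.
Captured: group 1 = 'ff', group 2 = 'zz39'.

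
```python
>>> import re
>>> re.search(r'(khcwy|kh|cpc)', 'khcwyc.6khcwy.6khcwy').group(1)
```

'khcwy'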